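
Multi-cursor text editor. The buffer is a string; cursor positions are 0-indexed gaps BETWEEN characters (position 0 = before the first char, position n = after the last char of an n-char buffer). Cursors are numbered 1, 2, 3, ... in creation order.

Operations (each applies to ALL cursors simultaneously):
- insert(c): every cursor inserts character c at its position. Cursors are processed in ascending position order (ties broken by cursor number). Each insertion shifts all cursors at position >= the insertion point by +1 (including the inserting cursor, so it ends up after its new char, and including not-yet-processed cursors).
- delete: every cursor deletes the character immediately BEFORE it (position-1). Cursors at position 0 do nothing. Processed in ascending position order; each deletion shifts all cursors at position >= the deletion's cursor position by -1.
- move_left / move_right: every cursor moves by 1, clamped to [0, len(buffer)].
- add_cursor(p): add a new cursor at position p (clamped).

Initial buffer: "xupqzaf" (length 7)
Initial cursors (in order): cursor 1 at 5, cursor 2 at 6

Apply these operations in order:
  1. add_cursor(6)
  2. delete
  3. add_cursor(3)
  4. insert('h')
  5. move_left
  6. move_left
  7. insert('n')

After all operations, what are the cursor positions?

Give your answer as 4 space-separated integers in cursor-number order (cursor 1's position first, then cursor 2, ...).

After op 1 (add_cursor(6)): buffer="xupqzaf" (len 7), cursors c1@5 c2@6 c3@6, authorship .......
After op 2 (delete): buffer="xupf" (len 4), cursors c1@3 c2@3 c3@3, authorship ....
After op 3 (add_cursor(3)): buffer="xupf" (len 4), cursors c1@3 c2@3 c3@3 c4@3, authorship ....
After op 4 (insert('h')): buffer="xuphhhhf" (len 8), cursors c1@7 c2@7 c3@7 c4@7, authorship ...1234.
After op 5 (move_left): buffer="xuphhhhf" (len 8), cursors c1@6 c2@6 c3@6 c4@6, authorship ...1234.
After op 6 (move_left): buffer="xuphhhhf" (len 8), cursors c1@5 c2@5 c3@5 c4@5, authorship ...1234.
After op 7 (insert('n')): buffer="xuphhnnnnhhf" (len 12), cursors c1@9 c2@9 c3@9 c4@9, authorship ...12123434.

Answer: 9 9 9 9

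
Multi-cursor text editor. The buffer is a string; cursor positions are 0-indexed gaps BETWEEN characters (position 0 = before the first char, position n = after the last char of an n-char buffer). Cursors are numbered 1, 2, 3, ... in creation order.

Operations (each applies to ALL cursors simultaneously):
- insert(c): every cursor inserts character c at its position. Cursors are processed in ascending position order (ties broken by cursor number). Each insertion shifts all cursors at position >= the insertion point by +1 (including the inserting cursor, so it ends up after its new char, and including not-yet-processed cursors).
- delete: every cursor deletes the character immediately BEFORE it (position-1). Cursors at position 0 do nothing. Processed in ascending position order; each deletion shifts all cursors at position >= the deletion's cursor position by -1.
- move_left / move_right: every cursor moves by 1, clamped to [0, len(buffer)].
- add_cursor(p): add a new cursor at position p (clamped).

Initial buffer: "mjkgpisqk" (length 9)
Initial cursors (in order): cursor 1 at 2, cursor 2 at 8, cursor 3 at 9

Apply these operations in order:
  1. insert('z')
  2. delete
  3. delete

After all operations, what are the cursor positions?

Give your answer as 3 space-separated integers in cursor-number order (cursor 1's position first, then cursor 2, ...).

Answer: 1 6 6

Derivation:
After op 1 (insert('z')): buffer="mjzkgpisqzkz" (len 12), cursors c1@3 c2@10 c3@12, authorship ..1......2.3
After op 2 (delete): buffer="mjkgpisqk" (len 9), cursors c1@2 c2@8 c3@9, authorship .........
After op 3 (delete): buffer="mkgpis" (len 6), cursors c1@1 c2@6 c3@6, authorship ......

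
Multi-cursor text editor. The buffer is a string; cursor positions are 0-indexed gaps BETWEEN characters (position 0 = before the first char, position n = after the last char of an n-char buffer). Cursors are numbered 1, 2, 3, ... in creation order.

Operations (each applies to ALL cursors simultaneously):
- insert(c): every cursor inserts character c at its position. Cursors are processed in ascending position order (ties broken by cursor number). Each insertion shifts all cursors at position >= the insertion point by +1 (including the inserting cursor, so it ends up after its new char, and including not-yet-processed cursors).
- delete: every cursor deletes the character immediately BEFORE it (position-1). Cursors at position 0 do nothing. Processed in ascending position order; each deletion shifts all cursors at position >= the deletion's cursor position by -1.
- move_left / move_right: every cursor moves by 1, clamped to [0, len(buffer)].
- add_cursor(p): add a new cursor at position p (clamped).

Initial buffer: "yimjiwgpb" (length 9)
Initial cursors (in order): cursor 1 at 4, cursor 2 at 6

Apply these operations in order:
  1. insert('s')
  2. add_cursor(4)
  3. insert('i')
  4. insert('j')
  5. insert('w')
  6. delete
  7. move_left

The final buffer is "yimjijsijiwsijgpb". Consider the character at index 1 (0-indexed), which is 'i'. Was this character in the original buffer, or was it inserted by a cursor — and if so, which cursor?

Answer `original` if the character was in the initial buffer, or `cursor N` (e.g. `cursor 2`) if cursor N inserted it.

After op 1 (insert('s')): buffer="yimjsiwsgpb" (len 11), cursors c1@5 c2@8, authorship ....1..2...
After op 2 (add_cursor(4)): buffer="yimjsiwsgpb" (len 11), cursors c3@4 c1@5 c2@8, authorship ....1..2...
After op 3 (insert('i')): buffer="yimjisiiwsigpb" (len 14), cursors c3@5 c1@7 c2@11, authorship ....311..22...
After op 4 (insert('j')): buffer="yimjijsijiwsijgpb" (len 17), cursors c3@6 c1@9 c2@14, authorship ....33111..222...
After op 5 (insert('w')): buffer="yimjijwsijwiwsijwgpb" (len 20), cursors c3@7 c1@11 c2@17, authorship ....3331111..2222...
After op 6 (delete): buffer="yimjijsijiwsijgpb" (len 17), cursors c3@6 c1@9 c2@14, authorship ....33111..222...
After op 7 (move_left): buffer="yimjijsijiwsijgpb" (len 17), cursors c3@5 c1@8 c2@13, authorship ....33111..222...
Authorship (.=original, N=cursor N): . . . . 3 3 1 1 1 . . 2 2 2 . . .
Index 1: author = original

Answer: original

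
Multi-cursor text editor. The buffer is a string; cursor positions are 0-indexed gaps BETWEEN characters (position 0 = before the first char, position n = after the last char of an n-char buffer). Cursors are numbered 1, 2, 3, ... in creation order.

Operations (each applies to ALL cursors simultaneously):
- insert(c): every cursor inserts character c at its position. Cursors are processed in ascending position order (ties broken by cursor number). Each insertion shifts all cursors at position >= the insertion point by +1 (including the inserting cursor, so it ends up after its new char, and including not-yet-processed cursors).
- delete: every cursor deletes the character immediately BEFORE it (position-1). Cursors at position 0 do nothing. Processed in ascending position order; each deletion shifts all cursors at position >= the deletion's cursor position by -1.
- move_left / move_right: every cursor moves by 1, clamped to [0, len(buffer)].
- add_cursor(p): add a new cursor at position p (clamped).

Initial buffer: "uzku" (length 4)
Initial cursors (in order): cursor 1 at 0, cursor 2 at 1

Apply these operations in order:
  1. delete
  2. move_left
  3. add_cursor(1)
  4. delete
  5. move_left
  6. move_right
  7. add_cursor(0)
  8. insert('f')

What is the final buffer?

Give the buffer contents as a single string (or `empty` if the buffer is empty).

Answer: fkfffu

Derivation:
After op 1 (delete): buffer="zku" (len 3), cursors c1@0 c2@0, authorship ...
After op 2 (move_left): buffer="zku" (len 3), cursors c1@0 c2@0, authorship ...
After op 3 (add_cursor(1)): buffer="zku" (len 3), cursors c1@0 c2@0 c3@1, authorship ...
After op 4 (delete): buffer="ku" (len 2), cursors c1@0 c2@0 c3@0, authorship ..
After op 5 (move_left): buffer="ku" (len 2), cursors c1@0 c2@0 c3@0, authorship ..
After op 6 (move_right): buffer="ku" (len 2), cursors c1@1 c2@1 c3@1, authorship ..
After op 7 (add_cursor(0)): buffer="ku" (len 2), cursors c4@0 c1@1 c2@1 c3@1, authorship ..
After op 8 (insert('f')): buffer="fkfffu" (len 6), cursors c4@1 c1@5 c2@5 c3@5, authorship 4.123.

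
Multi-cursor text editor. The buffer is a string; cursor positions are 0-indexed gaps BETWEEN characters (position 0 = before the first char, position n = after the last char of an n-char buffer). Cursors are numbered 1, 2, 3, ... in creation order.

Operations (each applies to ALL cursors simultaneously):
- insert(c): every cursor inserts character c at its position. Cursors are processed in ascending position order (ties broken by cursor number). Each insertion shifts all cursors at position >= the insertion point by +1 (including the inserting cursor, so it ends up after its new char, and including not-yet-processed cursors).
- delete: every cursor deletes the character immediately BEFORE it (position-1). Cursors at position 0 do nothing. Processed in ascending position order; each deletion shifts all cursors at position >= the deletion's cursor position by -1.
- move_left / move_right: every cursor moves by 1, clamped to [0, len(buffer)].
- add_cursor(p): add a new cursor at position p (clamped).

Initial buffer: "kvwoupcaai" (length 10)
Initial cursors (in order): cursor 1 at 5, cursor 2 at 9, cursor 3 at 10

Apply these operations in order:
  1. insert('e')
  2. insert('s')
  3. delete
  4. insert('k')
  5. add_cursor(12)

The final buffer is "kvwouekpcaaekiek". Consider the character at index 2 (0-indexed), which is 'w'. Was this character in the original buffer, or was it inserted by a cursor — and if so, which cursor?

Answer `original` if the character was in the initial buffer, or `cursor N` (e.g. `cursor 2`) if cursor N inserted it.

Answer: original

Derivation:
After op 1 (insert('e')): buffer="kvwouepcaaeie" (len 13), cursors c1@6 c2@11 c3@13, authorship .....1....2.3
After op 2 (insert('s')): buffer="kvwouespcaaesies" (len 16), cursors c1@7 c2@13 c3@16, authorship .....11....22.33
After op 3 (delete): buffer="kvwouepcaaeie" (len 13), cursors c1@6 c2@11 c3@13, authorship .....1....2.3
After op 4 (insert('k')): buffer="kvwouekpcaaekiek" (len 16), cursors c1@7 c2@13 c3@16, authorship .....11....22.33
After op 5 (add_cursor(12)): buffer="kvwouekpcaaekiek" (len 16), cursors c1@7 c4@12 c2@13 c3@16, authorship .....11....22.33
Authorship (.=original, N=cursor N): . . . . . 1 1 . . . . 2 2 . 3 3
Index 2: author = original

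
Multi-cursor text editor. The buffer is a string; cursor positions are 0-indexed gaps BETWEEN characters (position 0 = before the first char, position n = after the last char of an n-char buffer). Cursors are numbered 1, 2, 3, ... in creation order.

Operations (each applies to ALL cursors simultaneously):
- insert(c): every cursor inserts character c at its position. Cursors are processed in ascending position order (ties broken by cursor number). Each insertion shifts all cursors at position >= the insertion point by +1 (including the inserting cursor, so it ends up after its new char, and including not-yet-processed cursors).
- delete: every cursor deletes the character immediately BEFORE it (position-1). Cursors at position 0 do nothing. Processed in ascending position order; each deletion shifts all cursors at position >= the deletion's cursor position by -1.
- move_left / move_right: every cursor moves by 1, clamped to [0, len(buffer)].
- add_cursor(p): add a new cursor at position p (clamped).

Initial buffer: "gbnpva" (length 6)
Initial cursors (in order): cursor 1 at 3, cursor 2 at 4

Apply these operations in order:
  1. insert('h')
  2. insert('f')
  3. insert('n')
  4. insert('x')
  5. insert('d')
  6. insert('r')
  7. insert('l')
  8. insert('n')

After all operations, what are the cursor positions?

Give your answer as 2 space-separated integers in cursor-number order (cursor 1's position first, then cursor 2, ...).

After op 1 (insert('h')): buffer="gbnhphva" (len 8), cursors c1@4 c2@6, authorship ...1.2..
After op 2 (insert('f')): buffer="gbnhfphfva" (len 10), cursors c1@5 c2@8, authorship ...11.22..
After op 3 (insert('n')): buffer="gbnhfnphfnva" (len 12), cursors c1@6 c2@10, authorship ...111.222..
After op 4 (insert('x')): buffer="gbnhfnxphfnxva" (len 14), cursors c1@7 c2@12, authorship ...1111.2222..
After op 5 (insert('d')): buffer="gbnhfnxdphfnxdva" (len 16), cursors c1@8 c2@14, authorship ...11111.22222..
After op 6 (insert('r')): buffer="gbnhfnxdrphfnxdrva" (len 18), cursors c1@9 c2@16, authorship ...111111.222222..
After op 7 (insert('l')): buffer="gbnhfnxdrlphfnxdrlva" (len 20), cursors c1@10 c2@18, authorship ...1111111.2222222..
After op 8 (insert('n')): buffer="gbnhfnxdrlnphfnxdrlnva" (len 22), cursors c1@11 c2@20, authorship ...11111111.22222222..

Answer: 11 20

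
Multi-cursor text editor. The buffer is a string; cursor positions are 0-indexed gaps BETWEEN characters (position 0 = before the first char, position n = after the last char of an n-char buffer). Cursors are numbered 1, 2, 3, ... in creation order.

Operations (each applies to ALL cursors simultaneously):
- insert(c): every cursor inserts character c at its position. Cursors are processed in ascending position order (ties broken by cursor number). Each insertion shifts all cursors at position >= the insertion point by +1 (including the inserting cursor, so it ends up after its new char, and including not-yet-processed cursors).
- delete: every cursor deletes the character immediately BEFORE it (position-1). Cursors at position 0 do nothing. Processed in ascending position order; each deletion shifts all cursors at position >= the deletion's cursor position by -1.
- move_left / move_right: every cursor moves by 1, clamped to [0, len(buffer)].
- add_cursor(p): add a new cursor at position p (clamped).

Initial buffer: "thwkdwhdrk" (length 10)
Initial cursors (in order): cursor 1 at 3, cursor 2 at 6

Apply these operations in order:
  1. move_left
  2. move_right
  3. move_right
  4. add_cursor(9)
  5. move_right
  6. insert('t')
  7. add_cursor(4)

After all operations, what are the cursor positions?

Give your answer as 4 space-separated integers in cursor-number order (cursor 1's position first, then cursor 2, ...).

After op 1 (move_left): buffer="thwkdwhdrk" (len 10), cursors c1@2 c2@5, authorship ..........
After op 2 (move_right): buffer="thwkdwhdrk" (len 10), cursors c1@3 c2@6, authorship ..........
After op 3 (move_right): buffer="thwkdwhdrk" (len 10), cursors c1@4 c2@7, authorship ..........
After op 4 (add_cursor(9)): buffer="thwkdwhdrk" (len 10), cursors c1@4 c2@7 c3@9, authorship ..........
After op 5 (move_right): buffer="thwkdwhdrk" (len 10), cursors c1@5 c2@8 c3@10, authorship ..........
After op 6 (insert('t')): buffer="thwkdtwhdtrkt" (len 13), cursors c1@6 c2@10 c3@13, authorship .....1...2..3
After op 7 (add_cursor(4)): buffer="thwkdtwhdtrkt" (len 13), cursors c4@4 c1@6 c2@10 c3@13, authorship .....1...2..3

Answer: 6 10 13 4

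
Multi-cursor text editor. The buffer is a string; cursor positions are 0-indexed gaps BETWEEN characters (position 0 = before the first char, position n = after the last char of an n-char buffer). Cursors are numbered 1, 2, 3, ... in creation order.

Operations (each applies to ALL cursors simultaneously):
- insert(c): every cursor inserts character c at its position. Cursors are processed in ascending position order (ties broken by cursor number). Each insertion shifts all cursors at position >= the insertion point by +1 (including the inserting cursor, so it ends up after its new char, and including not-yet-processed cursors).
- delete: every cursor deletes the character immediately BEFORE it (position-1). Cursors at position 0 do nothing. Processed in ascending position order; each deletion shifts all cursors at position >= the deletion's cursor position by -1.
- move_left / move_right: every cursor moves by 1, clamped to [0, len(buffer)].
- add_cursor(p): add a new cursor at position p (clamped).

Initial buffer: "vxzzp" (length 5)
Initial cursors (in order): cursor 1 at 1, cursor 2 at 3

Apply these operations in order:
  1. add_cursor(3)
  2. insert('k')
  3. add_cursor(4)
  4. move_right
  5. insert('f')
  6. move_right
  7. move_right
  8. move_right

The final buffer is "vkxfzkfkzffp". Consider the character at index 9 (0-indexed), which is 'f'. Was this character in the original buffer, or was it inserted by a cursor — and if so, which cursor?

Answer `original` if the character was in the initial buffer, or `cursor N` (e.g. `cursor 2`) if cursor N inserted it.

After op 1 (add_cursor(3)): buffer="vxzzp" (len 5), cursors c1@1 c2@3 c3@3, authorship .....
After op 2 (insert('k')): buffer="vkxzkkzp" (len 8), cursors c1@2 c2@6 c3@6, authorship .1..23..
After op 3 (add_cursor(4)): buffer="vkxzkkzp" (len 8), cursors c1@2 c4@4 c2@6 c3@6, authorship .1..23..
After op 4 (move_right): buffer="vkxzkkzp" (len 8), cursors c1@3 c4@5 c2@7 c3@7, authorship .1..23..
After op 5 (insert('f')): buffer="vkxfzkfkzffp" (len 12), cursors c1@4 c4@7 c2@11 c3@11, authorship .1.1.243.23.
After op 6 (move_right): buffer="vkxfzkfkzffp" (len 12), cursors c1@5 c4@8 c2@12 c3@12, authorship .1.1.243.23.
After op 7 (move_right): buffer="vkxfzkfkzffp" (len 12), cursors c1@6 c4@9 c2@12 c3@12, authorship .1.1.243.23.
After op 8 (move_right): buffer="vkxfzkfkzffp" (len 12), cursors c1@7 c4@10 c2@12 c3@12, authorship .1.1.243.23.
Authorship (.=original, N=cursor N): . 1 . 1 . 2 4 3 . 2 3 .
Index 9: author = 2

Answer: cursor 2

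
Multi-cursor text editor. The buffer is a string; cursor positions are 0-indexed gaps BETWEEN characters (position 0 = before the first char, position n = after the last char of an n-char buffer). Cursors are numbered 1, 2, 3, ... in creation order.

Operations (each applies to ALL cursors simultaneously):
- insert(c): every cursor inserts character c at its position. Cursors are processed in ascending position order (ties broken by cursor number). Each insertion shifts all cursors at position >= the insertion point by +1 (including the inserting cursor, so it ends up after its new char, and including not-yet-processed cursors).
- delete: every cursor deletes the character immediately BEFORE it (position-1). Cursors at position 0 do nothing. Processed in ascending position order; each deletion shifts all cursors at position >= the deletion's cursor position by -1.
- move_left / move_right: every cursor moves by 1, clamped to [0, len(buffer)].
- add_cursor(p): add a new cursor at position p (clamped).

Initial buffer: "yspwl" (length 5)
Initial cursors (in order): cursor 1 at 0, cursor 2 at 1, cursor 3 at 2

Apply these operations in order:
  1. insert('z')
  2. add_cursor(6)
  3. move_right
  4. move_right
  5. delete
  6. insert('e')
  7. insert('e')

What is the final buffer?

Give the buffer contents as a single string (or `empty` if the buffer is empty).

After op 1 (insert('z')): buffer="zyzszpwl" (len 8), cursors c1@1 c2@3 c3@5, authorship 1.2.3...
After op 2 (add_cursor(6)): buffer="zyzszpwl" (len 8), cursors c1@1 c2@3 c3@5 c4@6, authorship 1.2.3...
After op 3 (move_right): buffer="zyzszpwl" (len 8), cursors c1@2 c2@4 c3@6 c4@7, authorship 1.2.3...
After op 4 (move_right): buffer="zyzszpwl" (len 8), cursors c1@3 c2@5 c3@7 c4@8, authorship 1.2.3...
After op 5 (delete): buffer="zysp" (len 4), cursors c1@2 c2@3 c3@4 c4@4, authorship 1...
After op 6 (insert('e')): buffer="zyesepee" (len 8), cursors c1@3 c2@5 c3@8 c4@8, authorship 1.1.2.34
After op 7 (insert('e')): buffer="zyeeseepeeee" (len 12), cursors c1@4 c2@7 c3@12 c4@12, authorship 1.11.22.3434

Answer: zyeeseepeeee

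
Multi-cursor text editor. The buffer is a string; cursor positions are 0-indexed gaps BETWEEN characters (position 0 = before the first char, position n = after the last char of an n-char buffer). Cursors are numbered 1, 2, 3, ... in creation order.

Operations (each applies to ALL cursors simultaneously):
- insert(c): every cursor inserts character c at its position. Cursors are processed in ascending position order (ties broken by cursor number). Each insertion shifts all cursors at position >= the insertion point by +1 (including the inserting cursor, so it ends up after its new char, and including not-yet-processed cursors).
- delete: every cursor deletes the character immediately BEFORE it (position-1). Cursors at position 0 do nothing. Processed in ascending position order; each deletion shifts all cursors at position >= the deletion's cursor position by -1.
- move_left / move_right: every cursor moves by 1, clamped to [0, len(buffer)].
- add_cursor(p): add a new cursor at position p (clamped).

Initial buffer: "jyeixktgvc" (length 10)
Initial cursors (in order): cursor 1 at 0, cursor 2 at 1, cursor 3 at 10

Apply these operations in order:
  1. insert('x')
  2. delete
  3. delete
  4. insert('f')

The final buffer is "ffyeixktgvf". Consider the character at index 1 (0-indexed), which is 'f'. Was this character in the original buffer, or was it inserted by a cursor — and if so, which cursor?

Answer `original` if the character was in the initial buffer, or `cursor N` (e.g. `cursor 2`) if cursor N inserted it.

After op 1 (insert('x')): buffer="xjxyeixktgvcx" (len 13), cursors c1@1 c2@3 c3@13, authorship 1.2.........3
After op 2 (delete): buffer="jyeixktgvc" (len 10), cursors c1@0 c2@1 c3@10, authorship ..........
After op 3 (delete): buffer="yeixktgv" (len 8), cursors c1@0 c2@0 c3@8, authorship ........
After op 4 (insert('f')): buffer="ffyeixktgvf" (len 11), cursors c1@2 c2@2 c3@11, authorship 12........3
Authorship (.=original, N=cursor N): 1 2 . . . . . . . . 3
Index 1: author = 2

Answer: cursor 2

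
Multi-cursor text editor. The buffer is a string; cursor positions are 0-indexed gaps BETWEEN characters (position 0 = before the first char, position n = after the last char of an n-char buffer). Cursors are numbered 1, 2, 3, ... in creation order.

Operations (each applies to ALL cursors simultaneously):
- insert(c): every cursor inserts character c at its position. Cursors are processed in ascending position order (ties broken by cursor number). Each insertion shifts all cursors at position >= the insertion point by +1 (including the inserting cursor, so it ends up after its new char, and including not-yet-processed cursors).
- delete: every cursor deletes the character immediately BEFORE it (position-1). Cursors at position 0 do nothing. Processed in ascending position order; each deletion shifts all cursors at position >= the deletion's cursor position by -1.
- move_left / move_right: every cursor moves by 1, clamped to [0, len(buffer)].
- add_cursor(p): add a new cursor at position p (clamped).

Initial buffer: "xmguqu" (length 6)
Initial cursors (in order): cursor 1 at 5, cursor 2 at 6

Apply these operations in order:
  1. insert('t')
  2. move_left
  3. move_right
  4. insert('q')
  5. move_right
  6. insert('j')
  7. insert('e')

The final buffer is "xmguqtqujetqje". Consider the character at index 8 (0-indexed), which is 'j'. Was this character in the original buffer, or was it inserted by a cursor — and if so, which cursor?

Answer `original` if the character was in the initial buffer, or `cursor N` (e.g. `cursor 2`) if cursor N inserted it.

After op 1 (insert('t')): buffer="xmguqtut" (len 8), cursors c1@6 c2@8, authorship .....1.2
After op 2 (move_left): buffer="xmguqtut" (len 8), cursors c1@5 c2@7, authorship .....1.2
After op 3 (move_right): buffer="xmguqtut" (len 8), cursors c1@6 c2@8, authorship .....1.2
After op 4 (insert('q')): buffer="xmguqtqutq" (len 10), cursors c1@7 c2@10, authorship .....11.22
After op 5 (move_right): buffer="xmguqtqutq" (len 10), cursors c1@8 c2@10, authorship .....11.22
After op 6 (insert('j')): buffer="xmguqtqujtqj" (len 12), cursors c1@9 c2@12, authorship .....11.1222
After op 7 (insert('e')): buffer="xmguqtqujetqje" (len 14), cursors c1@10 c2@14, authorship .....11.112222
Authorship (.=original, N=cursor N): . . . . . 1 1 . 1 1 2 2 2 2
Index 8: author = 1

Answer: cursor 1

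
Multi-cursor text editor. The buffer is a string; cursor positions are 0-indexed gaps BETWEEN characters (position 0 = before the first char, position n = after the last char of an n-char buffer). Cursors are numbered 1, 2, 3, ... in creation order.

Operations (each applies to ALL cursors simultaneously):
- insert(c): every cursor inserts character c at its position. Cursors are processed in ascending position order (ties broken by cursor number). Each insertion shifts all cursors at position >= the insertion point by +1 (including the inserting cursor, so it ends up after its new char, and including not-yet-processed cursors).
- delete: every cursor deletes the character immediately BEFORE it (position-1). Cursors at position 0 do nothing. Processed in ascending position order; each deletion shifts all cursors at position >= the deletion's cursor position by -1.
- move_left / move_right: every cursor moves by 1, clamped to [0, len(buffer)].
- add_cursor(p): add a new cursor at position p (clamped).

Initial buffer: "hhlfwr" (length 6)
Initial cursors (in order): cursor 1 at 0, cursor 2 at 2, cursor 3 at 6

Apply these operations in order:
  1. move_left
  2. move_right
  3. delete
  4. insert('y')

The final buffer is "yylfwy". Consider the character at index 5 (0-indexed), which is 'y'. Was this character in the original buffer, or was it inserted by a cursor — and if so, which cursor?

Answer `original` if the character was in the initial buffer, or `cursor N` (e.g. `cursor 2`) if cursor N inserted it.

Answer: cursor 3

Derivation:
After op 1 (move_left): buffer="hhlfwr" (len 6), cursors c1@0 c2@1 c3@5, authorship ......
After op 2 (move_right): buffer="hhlfwr" (len 6), cursors c1@1 c2@2 c3@6, authorship ......
After op 3 (delete): buffer="lfw" (len 3), cursors c1@0 c2@0 c3@3, authorship ...
After op 4 (insert('y')): buffer="yylfwy" (len 6), cursors c1@2 c2@2 c3@6, authorship 12...3
Authorship (.=original, N=cursor N): 1 2 . . . 3
Index 5: author = 3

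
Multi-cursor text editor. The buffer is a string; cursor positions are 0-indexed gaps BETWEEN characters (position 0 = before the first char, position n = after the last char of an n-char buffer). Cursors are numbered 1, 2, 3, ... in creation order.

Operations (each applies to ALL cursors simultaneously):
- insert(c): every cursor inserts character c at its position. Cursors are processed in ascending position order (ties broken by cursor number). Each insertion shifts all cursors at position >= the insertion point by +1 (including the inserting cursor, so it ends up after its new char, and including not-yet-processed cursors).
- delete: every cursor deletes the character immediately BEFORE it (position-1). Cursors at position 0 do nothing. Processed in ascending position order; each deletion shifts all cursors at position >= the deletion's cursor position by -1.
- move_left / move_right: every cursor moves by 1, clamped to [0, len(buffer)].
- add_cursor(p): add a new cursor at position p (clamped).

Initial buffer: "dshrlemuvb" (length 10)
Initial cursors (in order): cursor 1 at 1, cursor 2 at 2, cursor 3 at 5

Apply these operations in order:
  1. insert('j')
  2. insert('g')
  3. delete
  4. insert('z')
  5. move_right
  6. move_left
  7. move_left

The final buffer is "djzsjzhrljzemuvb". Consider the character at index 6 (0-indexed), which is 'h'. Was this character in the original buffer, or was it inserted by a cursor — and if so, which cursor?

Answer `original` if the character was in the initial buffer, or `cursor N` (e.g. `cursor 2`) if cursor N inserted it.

Answer: original

Derivation:
After op 1 (insert('j')): buffer="djsjhrljemuvb" (len 13), cursors c1@2 c2@4 c3@8, authorship .1.2...3.....
After op 2 (insert('g')): buffer="djgsjghrljgemuvb" (len 16), cursors c1@3 c2@6 c3@11, authorship .11.22...33.....
After op 3 (delete): buffer="djsjhrljemuvb" (len 13), cursors c1@2 c2@4 c3@8, authorship .1.2...3.....
After op 4 (insert('z')): buffer="djzsjzhrljzemuvb" (len 16), cursors c1@3 c2@6 c3@11, authorship .11.22...33.....
After op 5 (move_right): buffer="djzsjzhrljzemuvb" (len 16), cursors c1@4 c2@7 c3@12, authorship .11.22...33.....
After op 6 (move_left): buffer="djzsjzhrljzemuvb" (len 16), cursors c1@3 c2@6 c3@11, authorship .11.22...33.....
After op 7 (move_left): buffer="djzsjzhrljzemuvb" (len 16), cursors c1@2 c2@5 c3@10, authorship .11.22...33.....
Authorship (.=original, N=cursor N): . 1 1 . 2 2 . . . 3 3 . . . . .
Index 6: author = original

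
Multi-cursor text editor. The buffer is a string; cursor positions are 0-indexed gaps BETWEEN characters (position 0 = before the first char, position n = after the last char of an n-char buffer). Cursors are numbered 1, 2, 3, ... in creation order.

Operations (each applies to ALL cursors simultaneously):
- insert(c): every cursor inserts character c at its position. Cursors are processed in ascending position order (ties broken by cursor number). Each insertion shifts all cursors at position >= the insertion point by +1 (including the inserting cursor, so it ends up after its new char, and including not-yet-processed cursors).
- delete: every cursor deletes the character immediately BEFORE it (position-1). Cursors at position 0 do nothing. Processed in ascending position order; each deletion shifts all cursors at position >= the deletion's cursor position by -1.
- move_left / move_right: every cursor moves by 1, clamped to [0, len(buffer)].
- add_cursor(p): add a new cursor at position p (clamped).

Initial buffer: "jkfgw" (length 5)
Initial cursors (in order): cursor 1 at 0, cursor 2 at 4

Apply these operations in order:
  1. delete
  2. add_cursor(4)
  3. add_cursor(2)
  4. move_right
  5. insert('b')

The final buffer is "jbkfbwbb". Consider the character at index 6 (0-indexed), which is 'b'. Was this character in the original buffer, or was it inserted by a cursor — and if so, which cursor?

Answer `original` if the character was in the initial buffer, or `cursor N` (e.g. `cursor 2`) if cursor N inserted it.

After op 1 (delete): buffer="jkfw" (len 4), cursors c1@0 c2@3, authorship ....
After op 2 (add_cursor(4)): buffer="jkfw" (len 4), cursors c1@0 c2@3 c3@4, authorship ....
After op 3 (add_cursor(2)): buffer="jkfw" (len 4), cursors c1@0 c4@2 c2@3 c3@4, authorship ....
After op 4 (move_right): buffer="jkfw" (len 4), cursors c1@1 c4@3 c2@4 c3@4, authorship ....
After op 5 (insert('b')): buffer="jbkfbwbb" (len 8), cursors c1@2 c4@5 c2@8 c3@8, authorship .1..4.23
Authorship (.=original, N=cursor N): . 1 . . 4 . 2 3
Index 6: author = 2

Answer: cursor 2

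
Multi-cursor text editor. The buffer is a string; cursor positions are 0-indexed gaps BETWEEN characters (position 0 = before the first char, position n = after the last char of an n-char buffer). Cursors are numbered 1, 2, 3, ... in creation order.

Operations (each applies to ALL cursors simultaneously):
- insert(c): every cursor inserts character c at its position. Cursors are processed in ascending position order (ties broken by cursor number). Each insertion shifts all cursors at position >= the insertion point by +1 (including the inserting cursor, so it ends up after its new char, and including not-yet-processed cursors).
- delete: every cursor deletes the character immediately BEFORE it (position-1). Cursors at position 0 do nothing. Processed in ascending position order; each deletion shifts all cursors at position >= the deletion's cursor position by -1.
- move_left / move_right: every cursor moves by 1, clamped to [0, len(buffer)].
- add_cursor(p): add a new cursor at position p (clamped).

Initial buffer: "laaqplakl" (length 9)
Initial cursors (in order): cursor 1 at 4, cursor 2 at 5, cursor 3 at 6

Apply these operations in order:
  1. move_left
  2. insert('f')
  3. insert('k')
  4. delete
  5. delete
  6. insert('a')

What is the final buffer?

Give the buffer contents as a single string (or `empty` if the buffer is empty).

Answer: laaaqapalakl

Derivation:
After op 1 (move_left): buffer="laaqplakl" (len 9), cursors c1@3 c2@4 c3@5, authorship .........
After op 2 (insert('f')): buffer="laafqfpflakl" (len 12), cursors c1@4 c2@6 c3@8, authorship ...1.2.3....
After op 3 (insert('k')): buffer="laafkqfkpfklakl" (len 15), cursors c1@5 c2@8 c3@11, authorship ...11.22.33....
After op 4 (delete): buffer="laafqfpflakl" (len 12), cursors c1@4 c2@6 c3@8, authorship ...1.2.3....
After op 5 (delete): buffer="laaqplakl" (len 9), cursors c1@3 c2@4 c3@5, authorship .........
After op 6 (insert('a')): buffer="laaaqapalakl" (len 12), cursors c1@4 c2@6 c3@8, authorship ...1.2.3....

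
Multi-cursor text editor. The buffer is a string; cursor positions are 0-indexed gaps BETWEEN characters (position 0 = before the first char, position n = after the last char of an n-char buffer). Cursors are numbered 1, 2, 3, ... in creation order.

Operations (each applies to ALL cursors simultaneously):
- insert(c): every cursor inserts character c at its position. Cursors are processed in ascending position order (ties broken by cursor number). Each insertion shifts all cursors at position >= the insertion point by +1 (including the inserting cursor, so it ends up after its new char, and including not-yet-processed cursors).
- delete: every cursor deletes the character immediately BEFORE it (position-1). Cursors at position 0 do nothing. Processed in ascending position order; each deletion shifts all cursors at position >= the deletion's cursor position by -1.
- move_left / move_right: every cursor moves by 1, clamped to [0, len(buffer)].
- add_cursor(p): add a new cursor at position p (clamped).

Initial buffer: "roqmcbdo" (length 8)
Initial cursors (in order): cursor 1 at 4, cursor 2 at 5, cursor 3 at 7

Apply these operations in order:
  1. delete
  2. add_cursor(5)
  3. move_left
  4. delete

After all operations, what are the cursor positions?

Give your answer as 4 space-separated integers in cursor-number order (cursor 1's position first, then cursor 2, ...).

After op 1 (delete): buffer="roqbo" (len 5), cursors c1@3 c2@3 c3@4, authorship .....
After op 2 (add_cursor(5)): buffer="roqbo" (len 5), cursors c1@3 c2@3 c3@4 c4@5, authorship .....
After op 3 (move_left): buffer="roqbo" (len 5), cursors c1@2 c2@2 c3@3 c4@4, authorship .....
After op 4 (delete): buffer="o" (len 1), cursors c1@0 c2@0 c3@0 c4@0, authorship .

Answer: 0 0 0 0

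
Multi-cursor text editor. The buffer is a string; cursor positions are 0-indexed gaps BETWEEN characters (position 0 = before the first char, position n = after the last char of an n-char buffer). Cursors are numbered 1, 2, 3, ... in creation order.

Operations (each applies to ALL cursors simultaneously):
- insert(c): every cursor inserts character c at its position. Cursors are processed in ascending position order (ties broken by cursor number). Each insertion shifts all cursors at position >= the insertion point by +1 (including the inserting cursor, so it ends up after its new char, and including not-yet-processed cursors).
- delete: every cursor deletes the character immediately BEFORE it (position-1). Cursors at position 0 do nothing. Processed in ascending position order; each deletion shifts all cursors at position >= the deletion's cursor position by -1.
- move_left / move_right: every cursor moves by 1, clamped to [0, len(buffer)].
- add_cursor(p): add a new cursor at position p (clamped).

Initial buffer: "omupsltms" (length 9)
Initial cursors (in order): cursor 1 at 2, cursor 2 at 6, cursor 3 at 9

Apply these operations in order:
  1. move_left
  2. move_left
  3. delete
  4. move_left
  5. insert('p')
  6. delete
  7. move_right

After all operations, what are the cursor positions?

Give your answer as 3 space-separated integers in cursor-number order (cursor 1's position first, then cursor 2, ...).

After op 1 (move_left): buffer="omupsltms" (len 9), cursors c1@1 c2@5 c3@8, authorship .........
After op 2 (move_left): buffer="omupsltms" (len 9), cursors c1@0 c2@4 c3@7, authorship .........
After op 3 (delete): buffer="omuslms" (len 7), cursors c1@0 c2@3 c3@5, authorship .......
After op 4 (move_left): buffer="omuslms" (len 7), cursors c1@0 c2@2 c3@4, authorship .......
After op 5 (insert('p')): buffer="pompusplms" (len 10), cursors c1@1 c2@4 c3@7, authorship 1..2..3...
After op 6 (delete): buffer="omuslms" (len 7), cursors c1@0 c2@2 c3@4, authorship .......
After op 7 (move_right): buffer="omuslms" (len 7), cursors c1@1 c2@3 c3@5, authorship .......

Answer: 1 3 5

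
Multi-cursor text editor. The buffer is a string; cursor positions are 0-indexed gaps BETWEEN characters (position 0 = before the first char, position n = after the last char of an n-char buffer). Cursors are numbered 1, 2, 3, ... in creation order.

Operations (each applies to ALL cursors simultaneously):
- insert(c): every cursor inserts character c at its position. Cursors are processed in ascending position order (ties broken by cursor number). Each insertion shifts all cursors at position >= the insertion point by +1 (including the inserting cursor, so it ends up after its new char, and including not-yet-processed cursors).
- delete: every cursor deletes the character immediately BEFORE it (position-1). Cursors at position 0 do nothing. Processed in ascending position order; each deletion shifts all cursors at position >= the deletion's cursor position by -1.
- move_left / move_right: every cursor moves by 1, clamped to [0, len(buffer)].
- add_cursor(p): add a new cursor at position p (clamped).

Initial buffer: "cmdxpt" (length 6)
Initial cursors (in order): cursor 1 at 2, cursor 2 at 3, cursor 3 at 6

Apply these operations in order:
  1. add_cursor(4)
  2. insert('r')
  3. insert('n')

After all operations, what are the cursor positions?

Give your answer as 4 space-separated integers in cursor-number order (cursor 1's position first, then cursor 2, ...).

After op 1 (add_cursor(4)): buffer="cmdxpt" (len 6), cursors c1@2 c2@3 c4@4 c3@6, authorship ......
After op 2 (insert('r')): buffer="cmrdrxrptr" (len 10), cursors c1@3 c2@5 c4@7 c3@10, authorship ..1.2.4..3
After op 3 (insert('n')): buffer="cmrndrnxrnptrn" (len 14), cursors c1@4 c2@7 c4@10 c3@14, authorship ..11.22.44..33

Answer: 4 7 14 10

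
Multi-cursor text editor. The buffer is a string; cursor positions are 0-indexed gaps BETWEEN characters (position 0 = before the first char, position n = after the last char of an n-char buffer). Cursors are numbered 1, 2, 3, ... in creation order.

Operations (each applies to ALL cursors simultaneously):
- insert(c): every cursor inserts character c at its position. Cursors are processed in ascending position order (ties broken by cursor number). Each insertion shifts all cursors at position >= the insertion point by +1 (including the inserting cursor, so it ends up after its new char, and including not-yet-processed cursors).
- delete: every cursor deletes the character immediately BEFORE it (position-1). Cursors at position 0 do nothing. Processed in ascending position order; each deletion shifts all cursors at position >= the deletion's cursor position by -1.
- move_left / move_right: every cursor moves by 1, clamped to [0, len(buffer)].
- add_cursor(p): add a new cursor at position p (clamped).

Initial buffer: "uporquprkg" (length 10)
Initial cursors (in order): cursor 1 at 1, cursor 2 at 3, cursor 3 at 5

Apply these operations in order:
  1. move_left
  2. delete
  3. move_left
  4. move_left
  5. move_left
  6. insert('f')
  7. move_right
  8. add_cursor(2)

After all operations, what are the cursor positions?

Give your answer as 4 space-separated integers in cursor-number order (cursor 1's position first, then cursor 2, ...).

Answer: 4 4 4 2

Derivation:
After op 1 (move_left): buffer="uporquprkg" (len 10), cursors c1@0 c2@2 c3@4, authorship ..........
After op 2 (delete): buffer="uoquprkg" (len 8), cursors c1@0 c2@1 c3@2, authorship ........
After op 3 (move_left): buffer="uoquprkg" (len 8), cursors c1@0 c2@0 c3@1, authorship ........
After op 4 (move_left): buffer="uoquprkg" (len 8), cursors c1@0 c2@0 c3@0, authorship ........
After op 5 (move_left): buffer="uoquprkg" (len 8), cursors c1@0 c2@0 c3@0, authorship ........
After op 6 (insert('f')): buffer="fffuoquprkg" (len 11), cursors c1@3 c2@3 c3@3, authorship 123........
After op 7 (move_right): buffer="fffuoquprkg" (len 11), cursors c1@4 c2@4 c3@4, authorship 123........
After op 8 (add_cursor(2)): buffer="fffuoquprkg" (len 11), cursors c4@2 c1@4 c2@4 c3@4, authorship 123........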